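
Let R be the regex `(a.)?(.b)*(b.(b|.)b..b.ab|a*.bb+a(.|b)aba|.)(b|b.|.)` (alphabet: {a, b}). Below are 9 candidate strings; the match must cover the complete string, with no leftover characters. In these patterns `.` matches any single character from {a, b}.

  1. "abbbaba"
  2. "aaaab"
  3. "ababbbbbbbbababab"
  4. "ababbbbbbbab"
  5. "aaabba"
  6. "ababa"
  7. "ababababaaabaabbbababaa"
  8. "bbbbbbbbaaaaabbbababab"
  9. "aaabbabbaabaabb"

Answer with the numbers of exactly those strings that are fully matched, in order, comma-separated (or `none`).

1, 3, 4, 5, 6, 8, 9

1 → match
2 → no match
3 → match
4 → match
5 → match
6 → match
7 → no match
8 → match
9 → match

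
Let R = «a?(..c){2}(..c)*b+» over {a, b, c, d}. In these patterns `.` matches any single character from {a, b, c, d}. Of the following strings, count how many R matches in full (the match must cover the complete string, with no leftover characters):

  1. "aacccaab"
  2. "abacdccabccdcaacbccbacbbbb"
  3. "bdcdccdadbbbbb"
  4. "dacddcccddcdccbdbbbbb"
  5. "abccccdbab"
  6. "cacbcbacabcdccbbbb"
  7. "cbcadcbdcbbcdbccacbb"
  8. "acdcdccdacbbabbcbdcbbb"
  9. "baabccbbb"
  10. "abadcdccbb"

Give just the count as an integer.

1 → no match
2 → match
3 → no match
4 → no match
5 → no match
6 → no match
7 → match
8 → no match
9 → no match
10 → no match
Total matched: 2

2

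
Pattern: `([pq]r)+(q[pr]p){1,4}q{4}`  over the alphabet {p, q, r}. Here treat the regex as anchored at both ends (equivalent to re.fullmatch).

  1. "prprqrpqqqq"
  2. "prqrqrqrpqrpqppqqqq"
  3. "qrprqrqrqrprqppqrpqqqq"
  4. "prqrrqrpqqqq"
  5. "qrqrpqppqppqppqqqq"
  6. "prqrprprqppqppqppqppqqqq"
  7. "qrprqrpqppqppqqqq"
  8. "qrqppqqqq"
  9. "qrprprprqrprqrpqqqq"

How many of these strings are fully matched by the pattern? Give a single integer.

1 → match
2 → match
3 → match
4 → no match
5 → match
6 → match
7 → match
8 → match
9 → match
Total matched: 8

8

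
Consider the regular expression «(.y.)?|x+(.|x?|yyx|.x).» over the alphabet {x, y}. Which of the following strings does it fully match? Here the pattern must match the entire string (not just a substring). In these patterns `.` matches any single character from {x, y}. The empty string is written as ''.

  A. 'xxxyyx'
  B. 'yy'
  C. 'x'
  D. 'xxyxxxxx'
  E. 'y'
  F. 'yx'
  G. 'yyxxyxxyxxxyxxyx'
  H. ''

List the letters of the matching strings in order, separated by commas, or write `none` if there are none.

H

A → no match
B → no match
C → no match
D → no match
E → no match
F → no match
G → no match
H → match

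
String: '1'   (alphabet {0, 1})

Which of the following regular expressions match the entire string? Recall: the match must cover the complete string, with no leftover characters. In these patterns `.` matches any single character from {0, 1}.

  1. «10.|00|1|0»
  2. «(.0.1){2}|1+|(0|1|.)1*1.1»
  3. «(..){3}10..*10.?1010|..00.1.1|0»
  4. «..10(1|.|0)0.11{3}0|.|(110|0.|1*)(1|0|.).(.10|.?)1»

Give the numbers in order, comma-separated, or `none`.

1, 2, 4

1 → match
2 → match
3 → no match
4 → match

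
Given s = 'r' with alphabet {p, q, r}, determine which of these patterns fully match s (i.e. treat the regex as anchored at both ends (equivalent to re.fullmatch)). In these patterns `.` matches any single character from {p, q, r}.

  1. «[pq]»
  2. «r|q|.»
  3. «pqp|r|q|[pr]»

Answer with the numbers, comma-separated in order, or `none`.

1 → no match
2 → match
3 → match

2, 3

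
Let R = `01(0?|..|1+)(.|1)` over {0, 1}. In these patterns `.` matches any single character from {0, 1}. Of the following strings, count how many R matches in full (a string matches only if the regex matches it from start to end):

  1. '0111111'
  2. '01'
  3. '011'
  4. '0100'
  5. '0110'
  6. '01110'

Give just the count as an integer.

1 → match
2 → no match
3 → match
4 → match
5 → match
6 → match
Total matched: 5

5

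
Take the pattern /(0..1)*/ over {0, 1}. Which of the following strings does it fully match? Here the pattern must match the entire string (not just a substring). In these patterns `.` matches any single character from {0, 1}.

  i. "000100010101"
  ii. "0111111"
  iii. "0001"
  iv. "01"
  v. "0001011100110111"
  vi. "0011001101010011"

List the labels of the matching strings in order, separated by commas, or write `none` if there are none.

i, iii, v, vi

i → match
ii → no match
iii → match
iv → no match
v → match
vi → match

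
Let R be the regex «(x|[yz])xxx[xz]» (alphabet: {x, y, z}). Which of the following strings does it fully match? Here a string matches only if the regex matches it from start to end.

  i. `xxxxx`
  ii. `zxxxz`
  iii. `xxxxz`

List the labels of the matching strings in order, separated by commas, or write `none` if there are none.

i → match
ii → match
iii → match

i, ii, iii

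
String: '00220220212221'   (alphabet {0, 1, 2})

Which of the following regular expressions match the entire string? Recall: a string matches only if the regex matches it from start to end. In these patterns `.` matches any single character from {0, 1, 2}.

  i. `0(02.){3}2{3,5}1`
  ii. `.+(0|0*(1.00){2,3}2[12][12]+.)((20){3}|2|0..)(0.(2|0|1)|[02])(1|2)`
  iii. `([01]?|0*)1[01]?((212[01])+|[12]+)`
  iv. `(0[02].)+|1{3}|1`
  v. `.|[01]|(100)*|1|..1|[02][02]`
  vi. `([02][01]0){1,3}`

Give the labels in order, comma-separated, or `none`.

i

i → match
ii → no match
iii → no match
iv → no match
v → no match
vi → no match — must end with '0'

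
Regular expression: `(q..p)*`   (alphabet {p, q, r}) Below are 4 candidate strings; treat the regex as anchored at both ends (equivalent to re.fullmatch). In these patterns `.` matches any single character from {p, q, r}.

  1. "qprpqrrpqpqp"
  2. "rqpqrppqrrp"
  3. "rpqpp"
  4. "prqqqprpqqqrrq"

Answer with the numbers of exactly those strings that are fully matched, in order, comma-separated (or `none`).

1 → match
2 → no match
3 → no match
4 → no match

1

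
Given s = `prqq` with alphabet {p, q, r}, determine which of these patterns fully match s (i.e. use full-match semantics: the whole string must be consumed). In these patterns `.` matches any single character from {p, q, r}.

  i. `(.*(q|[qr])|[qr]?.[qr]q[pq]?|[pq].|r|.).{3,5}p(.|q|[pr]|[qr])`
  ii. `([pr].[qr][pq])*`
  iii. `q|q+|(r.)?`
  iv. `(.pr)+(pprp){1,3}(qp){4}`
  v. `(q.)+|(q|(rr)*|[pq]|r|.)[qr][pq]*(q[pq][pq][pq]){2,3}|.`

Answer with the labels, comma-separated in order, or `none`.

ii

i → no match
ii → match
iii → no match
iv → no match — must end with `qp`
v → no match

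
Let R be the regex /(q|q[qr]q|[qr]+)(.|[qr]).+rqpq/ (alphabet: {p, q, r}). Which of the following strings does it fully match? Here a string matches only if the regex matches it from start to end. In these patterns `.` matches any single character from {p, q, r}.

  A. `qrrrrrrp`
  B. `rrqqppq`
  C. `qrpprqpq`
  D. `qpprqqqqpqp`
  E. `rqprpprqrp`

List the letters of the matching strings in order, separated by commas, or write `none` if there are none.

A → no match — must end with `rqpq`
B → no match — must end with `rqpq`
C → match
D → no match — must end with `rqpq`
E → no match — must end with `rqpq`

C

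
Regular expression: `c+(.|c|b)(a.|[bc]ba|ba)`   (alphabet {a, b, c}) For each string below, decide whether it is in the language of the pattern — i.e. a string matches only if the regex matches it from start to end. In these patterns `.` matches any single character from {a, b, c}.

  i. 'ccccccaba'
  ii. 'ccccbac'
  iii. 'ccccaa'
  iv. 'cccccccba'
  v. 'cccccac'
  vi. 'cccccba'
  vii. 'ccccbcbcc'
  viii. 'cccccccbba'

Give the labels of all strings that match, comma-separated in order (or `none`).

i → match
ii → match
iii → match
iv → match
v → match
vi → match
vii → no match
viii → match

i, ii, iii, iv, v, vi, viii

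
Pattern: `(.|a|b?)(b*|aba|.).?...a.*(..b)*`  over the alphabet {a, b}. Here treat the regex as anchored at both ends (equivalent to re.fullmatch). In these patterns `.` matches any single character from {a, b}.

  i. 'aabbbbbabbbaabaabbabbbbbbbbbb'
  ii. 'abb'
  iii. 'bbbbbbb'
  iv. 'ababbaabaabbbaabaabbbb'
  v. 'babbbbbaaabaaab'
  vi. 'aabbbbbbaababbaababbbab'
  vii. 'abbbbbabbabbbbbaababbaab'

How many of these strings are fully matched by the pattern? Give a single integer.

2

i → no match
ii. 'abb' → no match
iii. 'bbbbbbb' → no match
iv → match
v → no match
vi → no match
vii → match
Total matched: 2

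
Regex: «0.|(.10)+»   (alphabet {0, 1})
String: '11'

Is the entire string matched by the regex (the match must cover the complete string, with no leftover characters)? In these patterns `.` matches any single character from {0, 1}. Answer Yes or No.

No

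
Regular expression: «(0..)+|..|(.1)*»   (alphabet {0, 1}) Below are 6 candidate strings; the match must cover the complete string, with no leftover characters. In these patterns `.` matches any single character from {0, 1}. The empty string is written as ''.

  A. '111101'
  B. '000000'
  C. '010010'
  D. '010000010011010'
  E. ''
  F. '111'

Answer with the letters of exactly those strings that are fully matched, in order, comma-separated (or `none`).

A, B, C, D, E

A → match
B → match
C → match
D → match
E → match
F → no match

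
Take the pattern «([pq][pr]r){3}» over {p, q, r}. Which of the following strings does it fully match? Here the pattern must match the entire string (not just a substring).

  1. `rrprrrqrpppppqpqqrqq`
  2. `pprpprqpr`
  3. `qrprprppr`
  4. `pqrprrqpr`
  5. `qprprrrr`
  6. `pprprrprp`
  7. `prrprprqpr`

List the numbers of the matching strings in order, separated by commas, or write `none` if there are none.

1 → no match — must end with `r`
2 → match
3 → no match
4 → no match
5 → no match
6 → no match — must end with `r`
7 → no match

2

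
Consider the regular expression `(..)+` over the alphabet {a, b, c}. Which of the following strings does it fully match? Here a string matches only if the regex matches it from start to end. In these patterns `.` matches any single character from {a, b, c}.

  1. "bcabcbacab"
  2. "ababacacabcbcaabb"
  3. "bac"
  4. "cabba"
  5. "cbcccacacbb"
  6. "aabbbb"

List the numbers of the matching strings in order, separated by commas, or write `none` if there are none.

1, 6

1. "bcabcbacab" → match
2 → no match
3. "bac" → no match
4. "cabba" → no match
5. "cbcccacacbb" → no match
6. "aabbbb" → match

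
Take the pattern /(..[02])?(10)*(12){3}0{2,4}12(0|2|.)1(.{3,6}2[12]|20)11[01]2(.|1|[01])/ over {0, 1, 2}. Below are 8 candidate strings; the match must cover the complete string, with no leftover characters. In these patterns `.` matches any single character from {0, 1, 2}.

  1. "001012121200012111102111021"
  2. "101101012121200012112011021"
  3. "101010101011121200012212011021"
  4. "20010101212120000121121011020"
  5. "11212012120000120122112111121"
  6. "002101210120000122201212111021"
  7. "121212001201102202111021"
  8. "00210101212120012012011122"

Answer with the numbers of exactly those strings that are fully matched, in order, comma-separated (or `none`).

7, 8

1 → no match
2 → no match
3 → no match
4 → no match
5 → no match
6 → no match
7 → match
8 → match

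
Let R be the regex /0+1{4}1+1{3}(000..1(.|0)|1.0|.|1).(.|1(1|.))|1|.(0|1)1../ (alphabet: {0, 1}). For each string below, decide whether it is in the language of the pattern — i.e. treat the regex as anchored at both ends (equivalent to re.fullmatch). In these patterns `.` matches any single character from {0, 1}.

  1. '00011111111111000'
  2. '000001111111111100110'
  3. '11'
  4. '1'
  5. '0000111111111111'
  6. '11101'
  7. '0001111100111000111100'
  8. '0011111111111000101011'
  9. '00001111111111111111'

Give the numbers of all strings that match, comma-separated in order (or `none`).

1, 2, 4, 5, 6, 8, 9

1 → match
2 → match
3 → no match
4 → match
5 → match
6 → match
7 → no match
8 → match
9 → match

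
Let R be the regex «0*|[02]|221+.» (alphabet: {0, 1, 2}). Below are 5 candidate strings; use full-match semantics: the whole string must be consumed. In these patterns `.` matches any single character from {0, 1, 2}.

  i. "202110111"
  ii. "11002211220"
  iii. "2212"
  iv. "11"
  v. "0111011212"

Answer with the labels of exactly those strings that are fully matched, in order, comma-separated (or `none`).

iii

i. "202110111" → no match
ii. "11002211220" → no match
iii. "2212" → match
iv. "11" → no match
v. "0111011212" → no match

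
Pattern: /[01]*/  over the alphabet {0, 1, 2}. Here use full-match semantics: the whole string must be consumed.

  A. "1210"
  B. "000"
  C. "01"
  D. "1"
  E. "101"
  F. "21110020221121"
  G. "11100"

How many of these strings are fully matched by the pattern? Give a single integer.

A → no match
B → match
C → match
D → match
E → match
F → no match
G → match
Total matched: 5

5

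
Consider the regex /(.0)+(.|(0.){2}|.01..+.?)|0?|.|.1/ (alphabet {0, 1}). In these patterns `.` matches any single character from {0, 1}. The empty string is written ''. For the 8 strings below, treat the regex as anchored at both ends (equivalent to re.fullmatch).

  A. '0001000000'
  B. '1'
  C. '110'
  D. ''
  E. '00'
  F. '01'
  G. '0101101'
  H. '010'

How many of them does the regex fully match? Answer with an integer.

A. '0001000000' → no match
B. '1' → match
C. '110' → no match
D. '' → match
E. '00' → no match
F. '01' → match
G. '0101101' → no match
H. '010' → no match
Total matched: 3

3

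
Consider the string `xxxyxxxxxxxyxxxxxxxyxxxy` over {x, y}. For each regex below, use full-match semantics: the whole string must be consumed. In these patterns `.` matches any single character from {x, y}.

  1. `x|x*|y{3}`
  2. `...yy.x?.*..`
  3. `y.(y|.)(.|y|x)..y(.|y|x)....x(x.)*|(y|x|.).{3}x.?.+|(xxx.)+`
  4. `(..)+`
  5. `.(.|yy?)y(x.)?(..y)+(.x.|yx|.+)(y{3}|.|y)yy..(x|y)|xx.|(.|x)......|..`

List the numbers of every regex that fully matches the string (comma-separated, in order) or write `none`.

3, 4

1 → no match
2 → no match
3 → match
4 → match
5 → no match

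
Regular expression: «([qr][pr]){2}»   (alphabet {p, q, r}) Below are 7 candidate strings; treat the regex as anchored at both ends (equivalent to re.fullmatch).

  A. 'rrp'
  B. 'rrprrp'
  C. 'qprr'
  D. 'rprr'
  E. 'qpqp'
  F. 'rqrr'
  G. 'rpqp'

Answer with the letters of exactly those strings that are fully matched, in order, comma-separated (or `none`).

A → no match
B → no match
C → match
D → match
E → match
F → no match
G → match

C, D, E, G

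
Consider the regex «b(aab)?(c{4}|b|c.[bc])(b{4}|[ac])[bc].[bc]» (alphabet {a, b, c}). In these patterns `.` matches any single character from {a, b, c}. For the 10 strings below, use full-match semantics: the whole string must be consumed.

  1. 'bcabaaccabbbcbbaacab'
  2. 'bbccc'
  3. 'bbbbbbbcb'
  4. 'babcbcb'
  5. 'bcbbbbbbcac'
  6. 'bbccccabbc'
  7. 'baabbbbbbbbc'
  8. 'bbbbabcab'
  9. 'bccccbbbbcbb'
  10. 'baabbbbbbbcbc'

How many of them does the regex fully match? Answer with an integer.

4

1 → no match
2. 'bbccc' → no match
3. 'bbbbbbbcb' → match
4. 'babcbcb' → no match
5. 'bcbbbbbbcac' → match
6. 'bbccccabbc' → no match
7. 'baabbbbbbbbc' → match
8. 'bbbbabcab' → no match
9. 'bccccbbbbcbb' → match
10 → no match
Total matched: 4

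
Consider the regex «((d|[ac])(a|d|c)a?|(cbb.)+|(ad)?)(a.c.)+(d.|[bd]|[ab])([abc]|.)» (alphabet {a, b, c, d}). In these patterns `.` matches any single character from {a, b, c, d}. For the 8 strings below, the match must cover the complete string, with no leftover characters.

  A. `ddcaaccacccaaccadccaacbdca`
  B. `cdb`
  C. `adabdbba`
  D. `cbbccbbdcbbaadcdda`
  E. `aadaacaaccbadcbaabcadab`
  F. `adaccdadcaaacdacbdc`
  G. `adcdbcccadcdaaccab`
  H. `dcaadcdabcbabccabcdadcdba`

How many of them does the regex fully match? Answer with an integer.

A → no match
B → no match
C → no match
D → match
E → no match
F → no match
G → no match
H → match
Total matched: 2

2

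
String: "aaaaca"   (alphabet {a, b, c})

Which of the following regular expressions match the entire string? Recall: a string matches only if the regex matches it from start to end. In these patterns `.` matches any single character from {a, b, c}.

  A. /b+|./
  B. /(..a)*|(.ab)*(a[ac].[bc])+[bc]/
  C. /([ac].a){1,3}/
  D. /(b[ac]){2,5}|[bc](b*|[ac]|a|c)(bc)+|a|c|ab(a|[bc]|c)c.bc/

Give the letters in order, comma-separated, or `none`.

A → no match
B → match
C → match
D → no match

B, C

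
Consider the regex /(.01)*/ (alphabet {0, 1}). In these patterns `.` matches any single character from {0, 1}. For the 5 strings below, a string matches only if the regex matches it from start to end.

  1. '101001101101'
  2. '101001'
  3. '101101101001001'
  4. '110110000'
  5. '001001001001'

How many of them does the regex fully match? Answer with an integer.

4

1 → match
2 → match
3 → match
4 → no match
5 → match
Total matched: 4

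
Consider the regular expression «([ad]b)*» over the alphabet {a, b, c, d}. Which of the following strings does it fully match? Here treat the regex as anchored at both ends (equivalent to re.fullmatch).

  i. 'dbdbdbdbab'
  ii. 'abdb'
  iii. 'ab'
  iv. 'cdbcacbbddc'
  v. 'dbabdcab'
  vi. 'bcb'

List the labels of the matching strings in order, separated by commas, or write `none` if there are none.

i. 'dbdbdbdbab' → match
ii. 'abdb' → match
iii. 'ab' → match
iv. 'cdbcacbbddc' → no match
v. 'dbabdcab' → no match
vi. 'bcb' → no match

i, ii, iii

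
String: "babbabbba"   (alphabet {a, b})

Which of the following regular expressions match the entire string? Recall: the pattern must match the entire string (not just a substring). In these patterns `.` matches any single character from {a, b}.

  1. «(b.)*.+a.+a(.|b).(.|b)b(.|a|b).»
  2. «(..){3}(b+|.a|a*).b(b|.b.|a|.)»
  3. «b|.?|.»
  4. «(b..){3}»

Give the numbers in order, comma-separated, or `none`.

2, 4

1 → no match
2 → match
3 → no match
4 → match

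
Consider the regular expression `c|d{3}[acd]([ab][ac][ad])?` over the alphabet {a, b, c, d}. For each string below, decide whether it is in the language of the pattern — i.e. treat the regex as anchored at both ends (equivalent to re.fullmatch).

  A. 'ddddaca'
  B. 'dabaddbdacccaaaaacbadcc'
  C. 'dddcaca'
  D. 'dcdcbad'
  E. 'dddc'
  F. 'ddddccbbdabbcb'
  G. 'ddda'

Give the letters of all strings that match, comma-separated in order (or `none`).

A → match
B → no match
C → match
D → no match
E → match
F → no match
G → match

A, C, E, G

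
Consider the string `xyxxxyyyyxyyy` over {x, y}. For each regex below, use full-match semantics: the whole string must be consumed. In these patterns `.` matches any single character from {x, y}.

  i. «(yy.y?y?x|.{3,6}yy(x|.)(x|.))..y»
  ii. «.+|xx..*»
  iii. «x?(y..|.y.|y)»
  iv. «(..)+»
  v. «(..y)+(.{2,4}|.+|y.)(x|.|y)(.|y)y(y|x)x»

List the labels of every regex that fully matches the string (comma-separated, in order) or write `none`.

i, ii

i → match
ii → match
iii → no match
iv → no match
v → no match — must end with `x`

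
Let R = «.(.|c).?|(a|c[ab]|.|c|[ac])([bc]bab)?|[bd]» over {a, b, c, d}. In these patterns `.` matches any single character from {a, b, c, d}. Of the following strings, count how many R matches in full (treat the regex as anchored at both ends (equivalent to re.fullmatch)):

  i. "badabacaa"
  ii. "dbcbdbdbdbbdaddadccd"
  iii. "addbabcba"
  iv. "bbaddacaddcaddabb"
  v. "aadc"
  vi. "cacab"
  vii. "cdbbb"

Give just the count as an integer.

0

i → no match
ii → no match
iii → no match
iv → no match
v → no match
vi → no match
vii → no match
Total matched: 0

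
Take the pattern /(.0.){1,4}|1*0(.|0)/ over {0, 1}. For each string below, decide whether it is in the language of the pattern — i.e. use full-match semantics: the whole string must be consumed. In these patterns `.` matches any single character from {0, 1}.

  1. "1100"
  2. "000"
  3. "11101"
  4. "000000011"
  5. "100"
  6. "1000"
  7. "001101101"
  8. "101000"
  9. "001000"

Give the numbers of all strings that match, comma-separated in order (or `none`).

1 → match
2 → match
3 → match
4 → no match
5 → match
6 → no match
7 → match
8 → match
9 → match

1, 2, 3, 5, 7, 8, 9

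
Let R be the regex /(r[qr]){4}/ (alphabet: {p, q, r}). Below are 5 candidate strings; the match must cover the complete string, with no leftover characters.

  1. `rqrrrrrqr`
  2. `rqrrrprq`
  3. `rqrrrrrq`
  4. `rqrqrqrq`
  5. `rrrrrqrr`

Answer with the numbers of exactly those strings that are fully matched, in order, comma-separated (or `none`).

3, 4, 5

1 → no match
2 → no match
3 → match
4 → match
5 → match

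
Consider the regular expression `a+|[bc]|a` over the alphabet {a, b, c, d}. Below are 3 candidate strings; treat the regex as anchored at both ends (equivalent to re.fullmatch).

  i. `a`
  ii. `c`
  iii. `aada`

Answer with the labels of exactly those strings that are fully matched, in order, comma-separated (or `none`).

i, ii

i → match
ii → match
iii → no match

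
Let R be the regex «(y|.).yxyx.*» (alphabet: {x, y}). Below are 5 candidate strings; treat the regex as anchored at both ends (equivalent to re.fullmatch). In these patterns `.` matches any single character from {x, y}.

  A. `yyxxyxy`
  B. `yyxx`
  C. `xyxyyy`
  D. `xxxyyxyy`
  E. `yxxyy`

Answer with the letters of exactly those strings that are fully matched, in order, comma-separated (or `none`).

none

A. `yyxxyxy` → no match
B. `yyxx` → no match
C. `xyxyyy` → no match
D. `xxxyyxyy` → no match
E. `yxxyy` → no match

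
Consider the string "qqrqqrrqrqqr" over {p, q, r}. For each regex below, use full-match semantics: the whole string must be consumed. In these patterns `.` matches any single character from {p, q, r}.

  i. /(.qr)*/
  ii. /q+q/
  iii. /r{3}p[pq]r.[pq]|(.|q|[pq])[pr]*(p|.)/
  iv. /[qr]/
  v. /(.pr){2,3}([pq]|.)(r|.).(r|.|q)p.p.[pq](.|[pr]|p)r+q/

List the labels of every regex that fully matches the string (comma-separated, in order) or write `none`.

i → match
ii → no match — must end with "qq"
iii → no match
iv → no match
v → no match — must end with "rq"

i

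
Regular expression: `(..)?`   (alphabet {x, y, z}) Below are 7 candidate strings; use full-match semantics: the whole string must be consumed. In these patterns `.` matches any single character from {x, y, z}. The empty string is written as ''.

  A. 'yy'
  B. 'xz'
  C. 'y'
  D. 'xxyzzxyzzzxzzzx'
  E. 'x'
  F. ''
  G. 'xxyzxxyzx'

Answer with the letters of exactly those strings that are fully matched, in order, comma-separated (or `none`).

A. 'yy' → match
B. 'xz' → match
C. 'y' → no match
D → no match
E. 'x' → no match
F. '' → match
G. 'xxyzxxyzx' → no match

A, B, F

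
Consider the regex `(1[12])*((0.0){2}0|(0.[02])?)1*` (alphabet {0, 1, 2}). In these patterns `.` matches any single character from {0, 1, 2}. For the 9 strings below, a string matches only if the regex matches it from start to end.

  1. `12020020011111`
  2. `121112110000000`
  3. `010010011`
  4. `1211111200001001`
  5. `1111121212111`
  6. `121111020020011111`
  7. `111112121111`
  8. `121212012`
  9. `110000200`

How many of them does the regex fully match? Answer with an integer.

1 → match
2 → match
3 → match
4 → match
5 → match
6 → match
7 → match
8 → match
9 → match
Total matched: 9

9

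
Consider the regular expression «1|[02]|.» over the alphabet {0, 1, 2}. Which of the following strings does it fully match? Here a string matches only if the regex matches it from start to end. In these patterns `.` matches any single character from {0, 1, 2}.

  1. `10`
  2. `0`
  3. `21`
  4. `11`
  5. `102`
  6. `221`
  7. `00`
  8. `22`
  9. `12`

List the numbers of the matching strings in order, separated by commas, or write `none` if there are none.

1. `10` → no match
2. `0` → match
3. `21` → no match
4. `11` → no match
5. `102` → no match
6. `221` → no match
7. `00` → no match
8. `22` → no match
9. `12` → no match

2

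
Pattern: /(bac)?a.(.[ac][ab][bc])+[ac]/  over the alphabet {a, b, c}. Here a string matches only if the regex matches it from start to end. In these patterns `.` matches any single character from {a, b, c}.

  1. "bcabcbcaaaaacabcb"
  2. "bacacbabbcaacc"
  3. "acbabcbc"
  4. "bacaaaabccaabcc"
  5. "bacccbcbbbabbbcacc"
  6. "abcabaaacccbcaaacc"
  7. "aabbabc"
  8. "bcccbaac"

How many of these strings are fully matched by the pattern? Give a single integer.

1

1 → no match
2 → match
3. "acbabcbc" → no match
4 → no match
5 → no match
6 → no match
7. "aabbabc" → no match
8. "bcccbaac" → no match
Total matched: 1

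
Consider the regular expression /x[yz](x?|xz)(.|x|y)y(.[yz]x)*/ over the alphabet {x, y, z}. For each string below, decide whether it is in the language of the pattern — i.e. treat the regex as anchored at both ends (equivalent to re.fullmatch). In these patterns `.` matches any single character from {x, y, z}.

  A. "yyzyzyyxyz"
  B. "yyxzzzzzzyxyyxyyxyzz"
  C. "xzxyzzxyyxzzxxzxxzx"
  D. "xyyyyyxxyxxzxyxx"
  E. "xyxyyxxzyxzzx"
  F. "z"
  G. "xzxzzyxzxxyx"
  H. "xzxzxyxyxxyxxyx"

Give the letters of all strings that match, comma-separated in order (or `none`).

C, G, H

A → no match — must start with "x"
B → no match — must start with "x"
C → match
D → no match
E → no match
F → no match — must start with "x"
G → match
H → match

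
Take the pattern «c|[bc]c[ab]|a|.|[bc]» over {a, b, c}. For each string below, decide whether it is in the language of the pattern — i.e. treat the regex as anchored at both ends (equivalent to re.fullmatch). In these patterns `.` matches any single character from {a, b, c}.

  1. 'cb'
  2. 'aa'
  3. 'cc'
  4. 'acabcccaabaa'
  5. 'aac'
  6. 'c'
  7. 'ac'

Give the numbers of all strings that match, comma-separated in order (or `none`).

6

1 → no match
2 → no match
3 → no match
4 → no match
5 → no match
6 → match
7 → no match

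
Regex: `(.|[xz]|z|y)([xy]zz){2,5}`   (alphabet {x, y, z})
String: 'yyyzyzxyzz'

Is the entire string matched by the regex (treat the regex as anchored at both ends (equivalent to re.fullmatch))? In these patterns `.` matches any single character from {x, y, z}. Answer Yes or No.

No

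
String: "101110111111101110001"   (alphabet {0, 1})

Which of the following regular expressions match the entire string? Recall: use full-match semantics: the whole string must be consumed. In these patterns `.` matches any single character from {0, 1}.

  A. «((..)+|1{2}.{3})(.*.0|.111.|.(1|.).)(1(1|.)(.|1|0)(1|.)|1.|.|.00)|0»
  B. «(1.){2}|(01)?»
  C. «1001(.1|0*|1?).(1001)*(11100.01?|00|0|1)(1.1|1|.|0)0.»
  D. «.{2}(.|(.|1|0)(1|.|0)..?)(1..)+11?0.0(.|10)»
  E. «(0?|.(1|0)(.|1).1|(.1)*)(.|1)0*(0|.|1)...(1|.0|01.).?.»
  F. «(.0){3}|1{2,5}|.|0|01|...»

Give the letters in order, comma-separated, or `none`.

A, D

A → match
B → no match
C → no match — must start with "1001"
D → match
E → no match
F → no match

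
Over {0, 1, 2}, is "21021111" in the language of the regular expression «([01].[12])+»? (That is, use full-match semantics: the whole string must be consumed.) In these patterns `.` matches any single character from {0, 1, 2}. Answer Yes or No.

No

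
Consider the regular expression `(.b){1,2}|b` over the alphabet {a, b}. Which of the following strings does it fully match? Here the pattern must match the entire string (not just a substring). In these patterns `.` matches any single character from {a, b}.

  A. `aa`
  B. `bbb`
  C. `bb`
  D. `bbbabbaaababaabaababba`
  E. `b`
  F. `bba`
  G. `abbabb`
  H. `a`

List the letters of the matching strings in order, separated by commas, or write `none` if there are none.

C, E

A → no match — must end with `b`
B → no match
C → match
D → no match — must end with `b`
E → match
F → no match — must end with `b`
G → no match
H → no match — must end with `b`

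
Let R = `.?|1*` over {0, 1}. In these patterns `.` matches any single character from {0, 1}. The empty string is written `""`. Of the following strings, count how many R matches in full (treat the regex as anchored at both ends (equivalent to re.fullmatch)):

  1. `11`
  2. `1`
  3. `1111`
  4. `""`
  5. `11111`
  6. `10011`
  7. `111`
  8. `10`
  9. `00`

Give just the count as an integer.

6

1. `11` → match
2. `1` → match
3. `1111` → match
4. `""` → match
5. `11111` → match
6. `10011` → no match
7. `111` → match
8. `10` → no match
9. `00` → no match
Total matched: 6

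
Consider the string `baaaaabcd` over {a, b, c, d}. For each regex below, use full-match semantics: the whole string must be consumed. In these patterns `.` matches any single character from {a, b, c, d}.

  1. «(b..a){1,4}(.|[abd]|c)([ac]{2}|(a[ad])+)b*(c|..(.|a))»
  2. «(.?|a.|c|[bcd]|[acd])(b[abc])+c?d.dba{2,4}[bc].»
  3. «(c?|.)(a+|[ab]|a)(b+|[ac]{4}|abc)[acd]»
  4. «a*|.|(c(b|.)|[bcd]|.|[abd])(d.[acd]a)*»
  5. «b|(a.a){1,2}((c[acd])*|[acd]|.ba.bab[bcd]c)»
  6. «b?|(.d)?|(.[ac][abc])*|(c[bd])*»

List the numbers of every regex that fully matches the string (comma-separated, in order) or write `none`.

1 → no match
2 → no match
3 → match
4 → no match
5 → no match
6 → no match

3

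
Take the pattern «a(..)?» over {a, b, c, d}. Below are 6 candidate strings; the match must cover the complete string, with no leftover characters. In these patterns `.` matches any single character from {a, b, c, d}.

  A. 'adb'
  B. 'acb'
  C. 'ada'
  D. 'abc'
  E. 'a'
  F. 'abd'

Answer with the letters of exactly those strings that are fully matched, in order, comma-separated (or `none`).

A → match
B → match
C → match
D → match
E → match
F → match

A, B, C, D, E, F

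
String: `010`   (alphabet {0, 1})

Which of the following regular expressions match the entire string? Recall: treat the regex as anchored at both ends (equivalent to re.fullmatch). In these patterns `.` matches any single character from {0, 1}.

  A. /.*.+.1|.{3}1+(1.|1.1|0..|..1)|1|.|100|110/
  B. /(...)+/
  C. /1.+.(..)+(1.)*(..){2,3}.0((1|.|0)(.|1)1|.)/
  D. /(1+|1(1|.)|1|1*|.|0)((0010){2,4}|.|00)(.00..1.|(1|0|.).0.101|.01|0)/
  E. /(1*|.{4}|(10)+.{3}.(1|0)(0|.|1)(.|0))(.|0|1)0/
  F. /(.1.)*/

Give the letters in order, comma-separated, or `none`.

B, D, F

A → no match
B → match
C → no match — must start with `1`
D → match
E → no match
F → match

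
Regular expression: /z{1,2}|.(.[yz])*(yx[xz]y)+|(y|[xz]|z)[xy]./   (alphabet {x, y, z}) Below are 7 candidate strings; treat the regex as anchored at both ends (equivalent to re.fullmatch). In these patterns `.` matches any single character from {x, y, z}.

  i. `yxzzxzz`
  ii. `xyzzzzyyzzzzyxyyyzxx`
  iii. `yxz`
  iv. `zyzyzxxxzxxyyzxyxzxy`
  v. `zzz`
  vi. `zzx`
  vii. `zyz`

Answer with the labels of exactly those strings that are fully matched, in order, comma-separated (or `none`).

i. `yxzzxzz` → no match
ii → no match
iii. `yxz` → match
iv → no match
v. `zzz` → no match
vi. `zzx` → no match
vii. `zyz` → match

iii, vii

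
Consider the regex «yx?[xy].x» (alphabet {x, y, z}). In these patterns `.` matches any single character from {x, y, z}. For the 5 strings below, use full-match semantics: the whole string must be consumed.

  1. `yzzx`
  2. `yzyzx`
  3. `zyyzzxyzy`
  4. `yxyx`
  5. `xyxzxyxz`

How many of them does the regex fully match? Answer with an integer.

1 → no match
2 → no match
3 → no match — must start with `y`
4 → match
5 → no match — must start with `y`
Total matched: 1

1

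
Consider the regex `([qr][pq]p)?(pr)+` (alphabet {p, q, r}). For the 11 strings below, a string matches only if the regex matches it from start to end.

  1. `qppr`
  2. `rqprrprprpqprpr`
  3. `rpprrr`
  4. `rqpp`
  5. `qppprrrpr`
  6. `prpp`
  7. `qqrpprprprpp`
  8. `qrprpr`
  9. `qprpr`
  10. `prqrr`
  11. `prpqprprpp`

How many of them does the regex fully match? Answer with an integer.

0

1 → no match
2 → no match
3 → no match — must end with `pr`
4 → no match — must end with `pr`
5 → no match
6 → no match — must end with `pr`
7 → no match — must end with `pr`
8 → no match
9 → no match
10 → no match — must end with `pr`
11 → no match — must end with `pr`
Total matched: 0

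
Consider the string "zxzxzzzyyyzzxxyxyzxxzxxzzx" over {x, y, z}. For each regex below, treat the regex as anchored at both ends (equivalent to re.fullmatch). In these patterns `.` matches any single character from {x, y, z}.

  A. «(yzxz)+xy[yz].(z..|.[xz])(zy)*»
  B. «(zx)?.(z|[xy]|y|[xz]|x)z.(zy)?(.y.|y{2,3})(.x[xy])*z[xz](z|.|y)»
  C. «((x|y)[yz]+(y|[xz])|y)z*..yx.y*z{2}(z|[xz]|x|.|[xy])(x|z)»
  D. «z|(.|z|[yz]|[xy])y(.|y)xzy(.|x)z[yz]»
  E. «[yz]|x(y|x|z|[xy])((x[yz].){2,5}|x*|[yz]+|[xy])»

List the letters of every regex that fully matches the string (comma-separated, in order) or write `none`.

A → no match — must start with "yzxz"
B → match
C → no match
D → no match
E → no match

B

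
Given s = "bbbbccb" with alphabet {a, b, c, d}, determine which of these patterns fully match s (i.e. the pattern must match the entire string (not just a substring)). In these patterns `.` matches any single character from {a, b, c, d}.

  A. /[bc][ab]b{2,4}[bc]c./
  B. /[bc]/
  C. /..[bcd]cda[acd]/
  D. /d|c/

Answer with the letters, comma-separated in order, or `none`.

A

A → match
B → no match
C → no match
D → no match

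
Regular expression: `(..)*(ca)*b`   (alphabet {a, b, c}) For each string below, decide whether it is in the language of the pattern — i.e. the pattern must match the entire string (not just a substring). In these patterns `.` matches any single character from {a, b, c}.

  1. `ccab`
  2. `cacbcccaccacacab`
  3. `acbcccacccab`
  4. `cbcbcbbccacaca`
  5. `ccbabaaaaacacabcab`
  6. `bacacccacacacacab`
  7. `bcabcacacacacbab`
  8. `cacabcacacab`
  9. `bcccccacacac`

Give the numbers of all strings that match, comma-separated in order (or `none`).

1 → no match
2 → no match
3 → no match
4 → no match — must end with `b`
5 → no match
6 → match
7 → no match
8 → no match
9 → no match — must end with `b`

6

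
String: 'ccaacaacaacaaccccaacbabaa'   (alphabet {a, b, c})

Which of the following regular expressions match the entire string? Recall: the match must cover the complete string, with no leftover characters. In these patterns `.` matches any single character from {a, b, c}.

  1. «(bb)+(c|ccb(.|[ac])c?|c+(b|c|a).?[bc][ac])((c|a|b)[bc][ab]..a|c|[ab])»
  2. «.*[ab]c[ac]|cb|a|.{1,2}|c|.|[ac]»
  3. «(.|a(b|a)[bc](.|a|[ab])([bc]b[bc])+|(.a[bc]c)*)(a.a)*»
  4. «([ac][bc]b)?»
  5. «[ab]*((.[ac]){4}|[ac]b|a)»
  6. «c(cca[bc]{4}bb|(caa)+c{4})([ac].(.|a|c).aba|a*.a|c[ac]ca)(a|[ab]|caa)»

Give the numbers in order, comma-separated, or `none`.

1 → no match — must start with 'bb'
2 → no match
3 → no match
4 → no match
5 → no match
6 → match

6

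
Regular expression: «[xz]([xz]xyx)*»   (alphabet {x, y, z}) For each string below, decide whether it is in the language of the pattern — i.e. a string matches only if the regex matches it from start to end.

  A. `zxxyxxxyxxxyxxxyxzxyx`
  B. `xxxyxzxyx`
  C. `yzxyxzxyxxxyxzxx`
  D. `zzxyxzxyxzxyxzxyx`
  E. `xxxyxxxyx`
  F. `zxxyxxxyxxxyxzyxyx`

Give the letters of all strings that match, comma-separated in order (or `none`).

A → match
B → match
C → no match
D → match
E → match
F → no match

A, B, D, E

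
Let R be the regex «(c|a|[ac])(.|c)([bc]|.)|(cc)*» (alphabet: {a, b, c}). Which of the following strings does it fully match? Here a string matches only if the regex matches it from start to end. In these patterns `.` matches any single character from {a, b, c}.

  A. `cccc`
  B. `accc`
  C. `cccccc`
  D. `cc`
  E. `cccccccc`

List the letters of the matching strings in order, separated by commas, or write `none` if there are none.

A, C, D, E

A → match
B → no match
C → match
D → match
E → match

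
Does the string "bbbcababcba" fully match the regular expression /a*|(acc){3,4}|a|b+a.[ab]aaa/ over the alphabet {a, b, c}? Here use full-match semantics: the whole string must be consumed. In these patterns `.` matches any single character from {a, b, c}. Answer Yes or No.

No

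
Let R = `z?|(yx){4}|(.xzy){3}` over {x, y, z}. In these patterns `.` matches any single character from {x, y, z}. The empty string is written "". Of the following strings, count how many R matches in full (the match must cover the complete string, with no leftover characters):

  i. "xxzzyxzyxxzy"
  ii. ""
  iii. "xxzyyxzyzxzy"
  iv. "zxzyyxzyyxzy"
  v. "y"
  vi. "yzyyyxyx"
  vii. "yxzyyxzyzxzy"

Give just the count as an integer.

4

i. "xxzzyxzyxxzy" → no match
ii. "" → match
iii. "xxzyyxzyzxzy" → match
iv. "zxzyyxzyyxzy" → match
v. "y" → no match
vi. "yzyyyxyx" → no match
vii. "yxzyyxzyzxzy" → match
Total matched: 4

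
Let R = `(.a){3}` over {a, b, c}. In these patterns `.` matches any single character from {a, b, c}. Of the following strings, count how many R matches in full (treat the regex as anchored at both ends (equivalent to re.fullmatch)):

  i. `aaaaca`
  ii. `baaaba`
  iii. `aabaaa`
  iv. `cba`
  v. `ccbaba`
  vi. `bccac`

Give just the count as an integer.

i → match
ii → match
iii → match
iv → no match
v → no match
vi → no match — must end with `a`
Total matched: 3

3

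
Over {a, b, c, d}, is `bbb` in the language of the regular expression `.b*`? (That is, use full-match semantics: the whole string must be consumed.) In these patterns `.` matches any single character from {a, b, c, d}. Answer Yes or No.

Yes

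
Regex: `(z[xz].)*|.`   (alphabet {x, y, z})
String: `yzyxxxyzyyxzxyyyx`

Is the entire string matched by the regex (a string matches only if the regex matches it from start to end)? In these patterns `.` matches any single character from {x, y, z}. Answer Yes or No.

No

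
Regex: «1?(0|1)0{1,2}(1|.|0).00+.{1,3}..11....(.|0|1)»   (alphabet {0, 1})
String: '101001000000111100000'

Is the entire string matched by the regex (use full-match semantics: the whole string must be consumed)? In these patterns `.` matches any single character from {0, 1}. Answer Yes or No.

No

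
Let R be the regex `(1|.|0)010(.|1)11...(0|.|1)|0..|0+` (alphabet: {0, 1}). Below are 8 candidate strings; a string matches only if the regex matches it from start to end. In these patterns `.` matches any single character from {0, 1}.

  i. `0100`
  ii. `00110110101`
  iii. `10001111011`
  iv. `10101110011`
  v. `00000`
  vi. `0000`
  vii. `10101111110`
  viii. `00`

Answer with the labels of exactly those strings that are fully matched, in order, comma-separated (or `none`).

iv, v, vi, vii, viii

i → no match
ii → no match
iii → no match
iv → match
v → match
vi → match
vii → match
viii → match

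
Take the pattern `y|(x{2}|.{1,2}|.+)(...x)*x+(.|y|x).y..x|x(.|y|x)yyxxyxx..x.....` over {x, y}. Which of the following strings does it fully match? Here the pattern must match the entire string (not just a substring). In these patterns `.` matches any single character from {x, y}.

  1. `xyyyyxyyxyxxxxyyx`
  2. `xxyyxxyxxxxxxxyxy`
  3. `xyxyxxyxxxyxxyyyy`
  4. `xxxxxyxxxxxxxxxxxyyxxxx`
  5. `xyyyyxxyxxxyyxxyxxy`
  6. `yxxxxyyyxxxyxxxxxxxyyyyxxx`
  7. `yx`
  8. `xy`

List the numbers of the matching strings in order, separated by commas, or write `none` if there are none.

2

1 → no match
2 → match
3 → no match
4 → no match
5 → no match
6 → no match
7 → no match
8 → no match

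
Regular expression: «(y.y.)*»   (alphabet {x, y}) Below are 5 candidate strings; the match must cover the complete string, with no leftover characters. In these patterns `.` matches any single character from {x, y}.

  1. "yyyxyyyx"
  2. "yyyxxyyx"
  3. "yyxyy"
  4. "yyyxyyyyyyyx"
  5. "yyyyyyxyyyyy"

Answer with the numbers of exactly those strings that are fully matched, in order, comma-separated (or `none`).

1, 4

1 → match
2 → no match
3 → no match
4 → match
5 → no match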